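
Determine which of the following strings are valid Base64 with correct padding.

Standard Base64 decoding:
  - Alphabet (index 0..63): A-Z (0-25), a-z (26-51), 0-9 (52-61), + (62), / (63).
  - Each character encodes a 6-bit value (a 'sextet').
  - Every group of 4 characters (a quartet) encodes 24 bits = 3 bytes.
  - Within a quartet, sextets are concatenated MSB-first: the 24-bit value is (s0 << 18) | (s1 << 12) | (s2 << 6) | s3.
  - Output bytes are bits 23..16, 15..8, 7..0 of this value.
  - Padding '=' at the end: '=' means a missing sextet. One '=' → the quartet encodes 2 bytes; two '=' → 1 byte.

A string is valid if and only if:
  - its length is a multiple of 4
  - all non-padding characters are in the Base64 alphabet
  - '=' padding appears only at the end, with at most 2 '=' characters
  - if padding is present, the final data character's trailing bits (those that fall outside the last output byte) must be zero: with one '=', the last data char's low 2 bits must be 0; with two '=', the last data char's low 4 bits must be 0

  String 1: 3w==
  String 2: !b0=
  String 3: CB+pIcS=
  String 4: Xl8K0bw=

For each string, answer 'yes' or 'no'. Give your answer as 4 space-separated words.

String 1: '3w==' → valid
String 2: '!b0=' → invalid (bad char(s): ['!'])
String 3: 'CB+pIcS=' → invalid (bad trailing bits)
String 4: 'Xl8K0bw=' → valid

Answer: yes no no yes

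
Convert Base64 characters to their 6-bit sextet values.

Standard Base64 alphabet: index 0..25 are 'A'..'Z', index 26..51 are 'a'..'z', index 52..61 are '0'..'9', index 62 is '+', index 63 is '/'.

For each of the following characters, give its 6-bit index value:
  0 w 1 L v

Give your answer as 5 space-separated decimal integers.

Answer: 52 48 53 11 47

Derivation:
'0': 0..9 range, 52 + ord('0') − ord('0') = 52
'w': a..z range, 26 + ord('w') − ord('a') = 48
'1': 0..9 range, 52 + ord('1') − ord('0') = 53
'L': A..Z range, ord('L') − ord('A') = 11
'v': a..z range, 26 + ord('v') − ord('a') = 47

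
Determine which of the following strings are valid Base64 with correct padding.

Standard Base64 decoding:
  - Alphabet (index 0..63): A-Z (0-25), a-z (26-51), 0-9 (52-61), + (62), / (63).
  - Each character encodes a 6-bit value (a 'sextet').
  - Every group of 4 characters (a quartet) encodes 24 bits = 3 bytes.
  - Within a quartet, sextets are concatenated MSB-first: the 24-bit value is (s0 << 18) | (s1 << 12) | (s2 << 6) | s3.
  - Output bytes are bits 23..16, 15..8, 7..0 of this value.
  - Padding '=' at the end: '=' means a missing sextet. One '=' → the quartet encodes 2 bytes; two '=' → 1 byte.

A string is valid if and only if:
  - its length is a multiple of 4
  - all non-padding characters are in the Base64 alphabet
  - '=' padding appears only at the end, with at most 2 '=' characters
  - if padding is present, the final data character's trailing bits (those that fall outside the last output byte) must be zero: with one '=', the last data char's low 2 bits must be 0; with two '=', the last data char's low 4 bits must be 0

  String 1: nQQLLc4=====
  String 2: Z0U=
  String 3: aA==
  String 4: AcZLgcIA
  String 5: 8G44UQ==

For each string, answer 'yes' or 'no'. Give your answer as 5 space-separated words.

Answer: no yes yes yes yes

Derivation:
String 1: 'nQQLLc4=====' → invalid (5 pad chars (max 2))
String 2: 'Z0U=' → valid
String 3: 'aA==' → valid
String 4: 'AcZLgcIA' → valid
String 5: '8G44UQ==' → valid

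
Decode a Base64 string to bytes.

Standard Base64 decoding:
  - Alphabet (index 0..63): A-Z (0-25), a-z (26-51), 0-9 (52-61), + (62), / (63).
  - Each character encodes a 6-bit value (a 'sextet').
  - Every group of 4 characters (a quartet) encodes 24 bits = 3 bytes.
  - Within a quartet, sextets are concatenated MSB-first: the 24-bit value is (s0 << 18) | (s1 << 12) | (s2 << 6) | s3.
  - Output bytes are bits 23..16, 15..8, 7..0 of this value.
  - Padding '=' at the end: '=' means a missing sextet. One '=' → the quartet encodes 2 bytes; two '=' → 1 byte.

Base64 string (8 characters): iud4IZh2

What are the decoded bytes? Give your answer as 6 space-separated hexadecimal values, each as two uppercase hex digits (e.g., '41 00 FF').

After char 0 ('i'=34): chars_in_quartet=1 acc=0x22 bytes_emitted=0
After char 1 ('u'=46): chars_in_quartet=2 acc=0x8AE bytes_emitted=0
After char 2 ('d'=29): chars_in_quartet=3 acc=0x22B9D bytes_emitted=0
After char 3 ('4'=56): chars_in_quartet=4 acc=0x8AE778 -> emit 8A E7 78, reset; bytes_emitted=3
After char 4 ('I'=8): chars_in_quartet=1 acc=0x8 bytes_emitted=3
After char 5 ('Z'=25): chars_in_quartet=2 acc=0x219 bytes_emitted=3
After char 6 ('h'=33): chars_in_quartet=3 acc=0x8661 bytes_emitted=3
After char 7 ('2'=54): chars_in_quartet=4 acc=0x219876 -> emit 21 98 76, reset; bytes_emitted=6

Answer: 8A E7 78 21 98 76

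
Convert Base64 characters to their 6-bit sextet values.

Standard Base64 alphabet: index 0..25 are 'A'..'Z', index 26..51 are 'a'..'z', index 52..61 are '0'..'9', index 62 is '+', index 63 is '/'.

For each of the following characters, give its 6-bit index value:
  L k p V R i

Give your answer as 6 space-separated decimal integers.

Answer: 11 36 41 21 17 34

Derivation:
'L': A..Z range, ord('L') − ord('A') = 11
'k': a..z range, 26 + ord('k') − ord('a') = 36
'p': a..z range, 26 + ord('p') − ord('a') = 41
'V': A..Z range, ord('V') − ord('A') = 21
'R': A..Z range, ord('R') − ord('A') = 17
'i': a..z range, 26 + ord('i') − ord('a') = 34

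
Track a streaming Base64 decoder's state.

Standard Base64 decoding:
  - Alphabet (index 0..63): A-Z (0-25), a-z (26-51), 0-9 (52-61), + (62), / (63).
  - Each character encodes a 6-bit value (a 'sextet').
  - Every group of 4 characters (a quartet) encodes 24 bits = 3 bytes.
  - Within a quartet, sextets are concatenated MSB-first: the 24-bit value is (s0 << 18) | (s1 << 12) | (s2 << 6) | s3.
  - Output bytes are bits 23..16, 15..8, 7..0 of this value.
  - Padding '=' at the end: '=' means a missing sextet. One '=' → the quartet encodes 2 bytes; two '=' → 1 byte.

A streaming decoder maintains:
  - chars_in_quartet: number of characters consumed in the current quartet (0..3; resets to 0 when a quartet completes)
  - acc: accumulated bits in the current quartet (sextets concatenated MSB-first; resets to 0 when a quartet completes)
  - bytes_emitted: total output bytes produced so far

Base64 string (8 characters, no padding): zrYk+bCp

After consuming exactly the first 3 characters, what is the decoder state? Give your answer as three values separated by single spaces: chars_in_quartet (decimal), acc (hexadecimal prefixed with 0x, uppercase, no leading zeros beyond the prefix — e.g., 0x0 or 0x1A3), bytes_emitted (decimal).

After char 0 ('z'=51): chars_in_quartet=1 acc=0x33 bytes_emitted=0
After char 1 ('r'=43): chars_in_quartet=2 acc=0xCEB bytes_emitted=0
After char 2 ('Y'=24): chars_in_quartet=3 acc=0x33AD8 bytes_emitted=0

Answer: 3 0x33AD8 0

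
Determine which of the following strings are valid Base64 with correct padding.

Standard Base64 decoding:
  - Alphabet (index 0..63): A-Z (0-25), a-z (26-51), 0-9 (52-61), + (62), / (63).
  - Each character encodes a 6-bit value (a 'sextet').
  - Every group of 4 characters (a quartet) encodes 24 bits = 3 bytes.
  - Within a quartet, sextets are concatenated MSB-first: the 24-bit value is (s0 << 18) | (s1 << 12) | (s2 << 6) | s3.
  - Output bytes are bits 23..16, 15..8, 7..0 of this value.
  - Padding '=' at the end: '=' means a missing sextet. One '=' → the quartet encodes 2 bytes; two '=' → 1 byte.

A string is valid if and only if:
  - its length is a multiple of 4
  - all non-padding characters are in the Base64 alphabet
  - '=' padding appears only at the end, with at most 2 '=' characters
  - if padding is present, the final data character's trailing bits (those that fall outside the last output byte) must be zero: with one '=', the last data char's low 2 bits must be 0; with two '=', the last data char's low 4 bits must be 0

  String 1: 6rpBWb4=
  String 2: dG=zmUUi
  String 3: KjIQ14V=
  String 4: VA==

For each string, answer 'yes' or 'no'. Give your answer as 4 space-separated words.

Answer: yes no no yes

Derivation:
String 1: '6rpBWb4=' → valid
String 2: 'dG=zmUUi' → invalid (bad char(s): ['=']; '=' in middle)
String 3: 'KjIQ14V=' → invalid (bad trailing bits)
String 4: 'VA==' → valid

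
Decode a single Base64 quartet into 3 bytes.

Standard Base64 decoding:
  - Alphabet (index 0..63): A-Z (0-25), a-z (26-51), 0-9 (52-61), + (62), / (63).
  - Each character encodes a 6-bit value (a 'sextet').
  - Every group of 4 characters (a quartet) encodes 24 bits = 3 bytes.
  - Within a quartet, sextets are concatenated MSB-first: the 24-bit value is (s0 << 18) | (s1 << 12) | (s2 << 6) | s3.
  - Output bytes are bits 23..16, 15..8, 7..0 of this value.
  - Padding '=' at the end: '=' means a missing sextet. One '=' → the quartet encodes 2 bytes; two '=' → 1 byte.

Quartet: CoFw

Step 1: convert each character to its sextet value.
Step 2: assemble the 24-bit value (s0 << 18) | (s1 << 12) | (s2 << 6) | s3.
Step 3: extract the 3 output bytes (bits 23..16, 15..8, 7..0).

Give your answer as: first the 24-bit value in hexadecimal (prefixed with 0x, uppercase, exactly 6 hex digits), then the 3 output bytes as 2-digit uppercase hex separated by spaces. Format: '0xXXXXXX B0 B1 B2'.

Answer: 0x0A8170 0A 81 70

Derivation:
Sextets: C=2, o=40, F=5, w=48
24-bit: (2<<18) | (40<<12) | (5<<6) | 48
      = 0x080000 | 0x028000 | 0x000140 | 0x000030
      = 0x0A8170
Bytes: (v>>16)&0xFF=0A, (v>>8)&0xFF=81, v&0xFF=70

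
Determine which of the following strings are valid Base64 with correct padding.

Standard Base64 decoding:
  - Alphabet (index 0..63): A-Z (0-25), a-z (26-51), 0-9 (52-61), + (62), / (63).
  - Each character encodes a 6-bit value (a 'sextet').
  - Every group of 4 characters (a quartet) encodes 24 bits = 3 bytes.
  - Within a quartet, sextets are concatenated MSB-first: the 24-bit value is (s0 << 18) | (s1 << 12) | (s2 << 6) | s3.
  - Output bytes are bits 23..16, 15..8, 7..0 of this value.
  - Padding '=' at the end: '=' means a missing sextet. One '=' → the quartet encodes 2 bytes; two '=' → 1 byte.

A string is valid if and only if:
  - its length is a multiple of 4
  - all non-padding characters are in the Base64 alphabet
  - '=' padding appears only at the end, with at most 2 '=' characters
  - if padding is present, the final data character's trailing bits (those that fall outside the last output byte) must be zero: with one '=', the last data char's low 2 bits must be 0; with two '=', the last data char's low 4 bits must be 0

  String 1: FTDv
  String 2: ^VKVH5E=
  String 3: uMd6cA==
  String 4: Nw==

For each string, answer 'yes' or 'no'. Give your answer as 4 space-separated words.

Answer: yes no yes yes

Derivation:
String 1: 'FTDv' → valid
String 2: '^VKVH5E=' → invalid (bad char(s): ['^'])
String 3: 'uMd6cA==' → valid
String 4: 'Nw==' → valid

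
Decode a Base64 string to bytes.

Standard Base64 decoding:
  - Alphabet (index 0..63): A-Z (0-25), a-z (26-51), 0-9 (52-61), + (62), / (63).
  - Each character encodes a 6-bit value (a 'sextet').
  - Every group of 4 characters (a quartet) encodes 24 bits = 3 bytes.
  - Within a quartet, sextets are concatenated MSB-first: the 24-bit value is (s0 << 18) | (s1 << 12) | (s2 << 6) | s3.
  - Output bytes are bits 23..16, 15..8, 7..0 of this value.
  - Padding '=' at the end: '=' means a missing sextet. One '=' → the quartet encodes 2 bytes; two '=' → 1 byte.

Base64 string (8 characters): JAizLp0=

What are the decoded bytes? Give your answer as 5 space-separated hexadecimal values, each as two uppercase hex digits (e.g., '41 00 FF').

After char 0 ('J'=9): chars_in_quartet=1 acc=0x9 bytes_emitted=0
After char 1 ('A'=0): chars_in_quartet=2 acc=0x240 bytes_emitted=0
After char 2 ('i'=34): chars_in_quartet=3 acc=0x9022 bytes_emitted=0
After char 3 ('z'=51): chars_in_quartet=4 acc=0x2408B3 -> emit 24 08 B3, reset; bytes_emitted=3
After char 4 ('L'=11): chars_in_quartet=1 acc=0xB bytes_emitted=3
After char 5 ('p'=41): chars_in_quartet=2 acc=0x2E9 bytes_emitted=3
After char 6 ('0'=52): chars_in_quartet=3 acc=0xBA74 bytes_emitted=3
Padding '=': partial quartet acc=0xBA74 -> emit 2E 9D; bytes_emitted=5

Answer: 24 08 B3 2E 9D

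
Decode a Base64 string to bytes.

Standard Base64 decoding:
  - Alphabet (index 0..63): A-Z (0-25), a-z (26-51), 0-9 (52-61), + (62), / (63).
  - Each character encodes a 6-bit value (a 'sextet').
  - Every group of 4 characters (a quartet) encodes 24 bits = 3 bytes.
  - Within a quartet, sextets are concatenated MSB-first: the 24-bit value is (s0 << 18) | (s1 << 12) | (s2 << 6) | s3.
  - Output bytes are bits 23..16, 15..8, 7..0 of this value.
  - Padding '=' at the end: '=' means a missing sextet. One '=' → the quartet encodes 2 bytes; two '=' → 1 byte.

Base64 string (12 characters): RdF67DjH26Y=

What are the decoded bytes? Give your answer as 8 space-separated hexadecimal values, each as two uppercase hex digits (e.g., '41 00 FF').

Answer: 45 D1 7A EC 38 C7 DB A6

Derivation:
After char 0 ('R'=17): chars_in_quartet=1 acc=0x11 bytes_emitted=0
After char 1 ('d'=29): chars_in_quartet=2 acc=0x45D bytes_emitted=0
After char 2 ('F'=5): chars_in_quartet=3 acc=0x11745 bytes_emitted=0
After char 3 ('6'=58): chars_in_quartet=4 acc=0x45D17A -> emit 45 D1 7A, reset; bytes_emitted=3
After char 4 ('7'=59): chars_in_quartet=1 acc=0x3B bytes_emitted=3
After char 5 ('D'=3): chars_in_quartet=2 acc=0xEC3 bytes_emitted=3
After char 6 ('j'=35): chars_in_quartet=3 acc=0x3B0E3 bytes_emitted=3
After char 7 ('H'=7): chars_in_quartet=4 acc=0xEC38C7 -> emit EC 38 C7, reset; bytes_emitted=6
After char 8 ('2'=54): chars_in_quartet=1 acc=0x36 bytes_emitted=6
After char 9 ('6'=58): chars_in_quartet=2 acc=0xDBA bytes_emitted=6
After char 10 ('Y'=24): chars_in_quartet=3 acc=0x36E98 bytes_emitted=6
Padding '=': partial quartet acc=0x36E98 -> emit DB A6; bytes_emitted=8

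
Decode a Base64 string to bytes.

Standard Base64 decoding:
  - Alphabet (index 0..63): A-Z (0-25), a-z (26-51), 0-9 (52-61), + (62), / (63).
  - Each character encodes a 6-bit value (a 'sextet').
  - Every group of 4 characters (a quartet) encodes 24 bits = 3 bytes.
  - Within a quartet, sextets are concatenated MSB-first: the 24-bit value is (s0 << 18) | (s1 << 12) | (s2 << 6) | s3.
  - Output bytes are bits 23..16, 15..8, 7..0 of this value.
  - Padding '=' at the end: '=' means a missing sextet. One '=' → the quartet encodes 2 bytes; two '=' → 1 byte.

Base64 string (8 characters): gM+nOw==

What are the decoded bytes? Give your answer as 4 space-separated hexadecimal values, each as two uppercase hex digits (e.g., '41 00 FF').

Answer: 80 CF A7 3B

Derivation:
After char 0 ('g'=32): chars_in_quartet=1 acc=0x20 bytes_emitted=0
After char 1 ('M'=12): chars_in_quartet=2 acc=0x80C bytes_emitted=0
After char 2 ('+'=62): chars_in_quartet=3 acc=0x2033E bytes_emitted=0
After char 3 ('n'=39): chars_in_quartet=4 acc=0x80CFA7 -> emit 80 CF A7, reset; bytes_emitted=3
After char 4 ('O'=14): chars_in_quartet=1 acc=0xE bytes_emitted=3
After char 5 ('w'=48): chars_in_quartet=2 acc=0x3B0 bytes_emitted=3
Padding '==': partial quartet acc=0x3B0 -> emit 3B; bytes_emitted=4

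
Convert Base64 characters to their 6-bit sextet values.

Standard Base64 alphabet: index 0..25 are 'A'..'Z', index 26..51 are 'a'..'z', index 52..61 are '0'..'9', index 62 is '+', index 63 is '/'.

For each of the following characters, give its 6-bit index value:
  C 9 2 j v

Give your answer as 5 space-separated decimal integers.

'C': A..Z range, ord('C') − ord('A') = 2
'9': 0..9 range, 52 + ord('9') − ord('0') = 61
'2': 0..9 range, 52 + ord('2') − ord('0') = 54
'j': a..z range, 26 + ord('j') − ord('a') = 35
'v': a..z range, 26 + ord('v') − ord('a') = 47

Answer: 2 61 54 35 47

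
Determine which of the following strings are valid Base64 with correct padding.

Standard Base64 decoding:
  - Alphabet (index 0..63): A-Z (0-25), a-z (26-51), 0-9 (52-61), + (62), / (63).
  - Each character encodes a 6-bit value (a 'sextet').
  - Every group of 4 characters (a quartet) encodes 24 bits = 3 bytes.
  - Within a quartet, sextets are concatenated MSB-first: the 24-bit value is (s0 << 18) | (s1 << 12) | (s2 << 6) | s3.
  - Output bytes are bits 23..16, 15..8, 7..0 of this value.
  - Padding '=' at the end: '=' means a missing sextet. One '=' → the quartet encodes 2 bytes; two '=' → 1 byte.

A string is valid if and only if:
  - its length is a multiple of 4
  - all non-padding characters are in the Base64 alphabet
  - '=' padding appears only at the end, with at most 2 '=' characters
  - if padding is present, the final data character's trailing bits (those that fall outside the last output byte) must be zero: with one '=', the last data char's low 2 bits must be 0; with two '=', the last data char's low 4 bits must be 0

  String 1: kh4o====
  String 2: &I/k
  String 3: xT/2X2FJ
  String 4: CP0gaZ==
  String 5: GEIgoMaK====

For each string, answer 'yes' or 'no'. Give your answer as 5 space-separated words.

String 1: 'kh4o====' → invalid (4 pad chars (max 2))
String 2: '&I/k' → invalid (bad char(s): ['&'])
String 3: 'xT/2X2FJ' → valid
String 4: 'CP0gaZ==' → invalid (bad trailing bits)
String 5: 'GEIgoMaK====' → invalid (4 pad chars (max 2))

Answer: no no yes no no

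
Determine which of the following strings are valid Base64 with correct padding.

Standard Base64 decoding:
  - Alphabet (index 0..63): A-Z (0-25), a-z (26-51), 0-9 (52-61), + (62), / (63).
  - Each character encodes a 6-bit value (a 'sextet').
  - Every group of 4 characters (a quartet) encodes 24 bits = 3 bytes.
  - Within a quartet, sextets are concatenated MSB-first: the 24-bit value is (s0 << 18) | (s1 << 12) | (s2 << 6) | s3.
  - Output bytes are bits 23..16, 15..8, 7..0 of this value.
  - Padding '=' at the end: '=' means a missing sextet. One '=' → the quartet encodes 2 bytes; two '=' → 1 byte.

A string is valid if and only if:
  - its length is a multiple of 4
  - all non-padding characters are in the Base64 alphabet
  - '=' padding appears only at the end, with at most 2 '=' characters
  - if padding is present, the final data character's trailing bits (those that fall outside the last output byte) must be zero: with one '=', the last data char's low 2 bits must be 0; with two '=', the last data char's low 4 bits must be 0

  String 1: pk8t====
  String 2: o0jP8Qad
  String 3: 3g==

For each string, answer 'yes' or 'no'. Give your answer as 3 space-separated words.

Answer: no yes yes

Derivation:
String 1: 'pk8t====' → invalid (4 pad chars (max 2))
String 2: 'o0jP8Qad' → valid
String 3: '3g==' → valid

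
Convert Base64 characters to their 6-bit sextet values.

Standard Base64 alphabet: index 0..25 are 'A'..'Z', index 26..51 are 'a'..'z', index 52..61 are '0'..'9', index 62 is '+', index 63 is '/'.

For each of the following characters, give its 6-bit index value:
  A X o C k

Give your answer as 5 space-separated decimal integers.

Answer: 0 23 40 2 36

Derivation:
'A': A..Z range, ord('A') − ord('A') = 0
'X': A..Z range, ord('X') − ord('A') = 23
'o': a..z range, 26 + ord('o') − ord('a') = 40
'C': A..Z range, ord('C') − ord('A') = 2
'k': a..z range, 26 + ord('k') − ord('a') = 36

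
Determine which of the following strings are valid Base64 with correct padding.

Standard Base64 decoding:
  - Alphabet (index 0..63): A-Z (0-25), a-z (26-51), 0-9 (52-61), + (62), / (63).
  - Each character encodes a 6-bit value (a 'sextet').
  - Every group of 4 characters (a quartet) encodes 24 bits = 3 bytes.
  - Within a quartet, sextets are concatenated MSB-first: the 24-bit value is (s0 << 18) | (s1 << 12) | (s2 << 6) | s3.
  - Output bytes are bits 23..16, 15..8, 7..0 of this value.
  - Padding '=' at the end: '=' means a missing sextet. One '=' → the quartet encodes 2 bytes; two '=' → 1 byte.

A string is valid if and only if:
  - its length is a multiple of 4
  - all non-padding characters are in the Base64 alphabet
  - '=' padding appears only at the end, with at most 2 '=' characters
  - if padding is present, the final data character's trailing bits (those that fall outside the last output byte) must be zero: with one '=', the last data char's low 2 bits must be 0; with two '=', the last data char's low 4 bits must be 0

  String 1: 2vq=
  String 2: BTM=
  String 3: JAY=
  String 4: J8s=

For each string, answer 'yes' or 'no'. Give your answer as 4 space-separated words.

String 1: '2vq=' → invalid (bad trailing bits)
String 2: 'BTM=' → valid
String 3: 'JAY=' → valid
String 4: 'J8s=' → valid

Answer: no yes yes yes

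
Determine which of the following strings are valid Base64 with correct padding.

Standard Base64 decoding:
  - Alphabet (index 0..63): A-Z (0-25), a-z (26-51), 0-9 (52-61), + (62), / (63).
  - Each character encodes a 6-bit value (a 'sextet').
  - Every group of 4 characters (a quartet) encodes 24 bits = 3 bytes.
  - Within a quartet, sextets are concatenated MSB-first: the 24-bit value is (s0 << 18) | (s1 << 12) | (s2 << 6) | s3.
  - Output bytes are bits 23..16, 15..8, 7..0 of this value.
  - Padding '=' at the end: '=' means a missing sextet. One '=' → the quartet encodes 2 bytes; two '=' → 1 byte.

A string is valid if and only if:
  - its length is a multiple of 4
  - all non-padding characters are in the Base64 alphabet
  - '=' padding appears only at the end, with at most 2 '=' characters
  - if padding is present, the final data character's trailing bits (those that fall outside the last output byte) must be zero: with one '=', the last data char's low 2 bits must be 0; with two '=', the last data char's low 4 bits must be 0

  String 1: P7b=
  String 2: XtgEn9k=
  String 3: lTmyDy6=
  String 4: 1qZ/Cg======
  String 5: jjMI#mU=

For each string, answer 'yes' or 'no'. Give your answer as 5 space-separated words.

String 1: 'P7b=' → invalid (bad trailing bits)
String 2: 'XtgEn9k=' → valid
String 3: 'lTmyDy6=' → invalid (bad trailing bits)
String 4: '1qZ/Cg======' → invalid (6 pad chars (max 2))
String 5: 'jjMI#mU=' → invalid (bad char(s): ['#'])

Answer: no yes no no no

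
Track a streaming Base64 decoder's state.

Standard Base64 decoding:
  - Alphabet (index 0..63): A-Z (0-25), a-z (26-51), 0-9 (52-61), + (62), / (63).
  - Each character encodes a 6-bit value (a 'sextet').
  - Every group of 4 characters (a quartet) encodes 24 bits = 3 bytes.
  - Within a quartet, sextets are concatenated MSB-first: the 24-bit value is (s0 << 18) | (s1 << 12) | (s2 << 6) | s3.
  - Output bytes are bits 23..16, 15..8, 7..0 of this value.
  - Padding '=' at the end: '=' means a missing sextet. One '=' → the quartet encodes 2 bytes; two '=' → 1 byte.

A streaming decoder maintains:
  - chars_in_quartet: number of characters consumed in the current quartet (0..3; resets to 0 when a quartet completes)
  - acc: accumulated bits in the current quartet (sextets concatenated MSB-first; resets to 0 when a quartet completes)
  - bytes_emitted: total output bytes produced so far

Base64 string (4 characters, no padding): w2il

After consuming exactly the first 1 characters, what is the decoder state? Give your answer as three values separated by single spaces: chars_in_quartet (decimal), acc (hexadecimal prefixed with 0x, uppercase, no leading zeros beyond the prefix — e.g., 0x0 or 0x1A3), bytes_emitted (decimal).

After char 0 ('w'=48): chars_in_quartet=1 acc=0x30 bytes_emitted=0

Answer: 1 0x30 0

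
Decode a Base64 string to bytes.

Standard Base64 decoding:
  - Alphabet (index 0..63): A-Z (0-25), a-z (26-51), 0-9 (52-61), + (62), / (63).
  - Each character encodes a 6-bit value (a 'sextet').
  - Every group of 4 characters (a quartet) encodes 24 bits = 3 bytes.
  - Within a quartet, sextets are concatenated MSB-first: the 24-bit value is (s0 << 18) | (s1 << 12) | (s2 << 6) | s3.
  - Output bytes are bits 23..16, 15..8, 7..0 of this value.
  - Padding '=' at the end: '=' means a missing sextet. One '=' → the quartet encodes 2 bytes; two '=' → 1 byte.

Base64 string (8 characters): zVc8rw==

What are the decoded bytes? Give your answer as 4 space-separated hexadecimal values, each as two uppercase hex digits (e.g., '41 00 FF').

Answer: CD 57 3C AF

Derivation:
After char 0 ('z'=51): chars_in_quartet=1 acc=0x33 bytes_emitted=0
After char 1 ('V'=21): chars_in_quartet=2 acc=0xCD5 bytes_emitted=0
After char 2 ('c'=28): chars_in_quartet=3 acc=0x3355C bytes_emitted=0
After char 3 ('8'=60): chars_in_quartet=4 acc=0xCD573C -> emit CD 57 3C, reset; bytes_emitted=3
After char 4 ('r'=43): chars_in_quartet=1 acc=0x2B bytes_emitted=3
After char 5 ('w'=48): chars_in_quartet=2 acc=0xAF0 bytes_emitted=3
Padding '==': partial quartet acc=0xAF0 -> emit AF; bytes_emitted=4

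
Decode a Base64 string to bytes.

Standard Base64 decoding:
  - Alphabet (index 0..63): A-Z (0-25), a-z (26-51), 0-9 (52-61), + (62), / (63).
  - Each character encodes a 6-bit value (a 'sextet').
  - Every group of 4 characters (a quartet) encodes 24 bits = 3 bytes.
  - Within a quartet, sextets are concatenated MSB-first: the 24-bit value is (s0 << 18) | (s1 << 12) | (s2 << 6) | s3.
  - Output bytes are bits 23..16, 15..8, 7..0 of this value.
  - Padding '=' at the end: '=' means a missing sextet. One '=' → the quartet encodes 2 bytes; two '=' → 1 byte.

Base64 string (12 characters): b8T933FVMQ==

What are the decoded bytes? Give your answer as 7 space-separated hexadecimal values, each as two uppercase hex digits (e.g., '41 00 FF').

After char 0 ('b'=27): chars_in_quartet=1 acc=0x1B bytes_emitted=0
After char 1 ('8'=60): chars_in_quartet=2 acc=0x6FC bytes_emitted=0
After char 2 ('T'=19): chars_in_quartet=3 acc=0x1BF13 bytes_emitted=0
After char 3 ('9'=61): chars_in_quartet=4 acc=0x6FC4FD -> emit 6F C4 FD, reset; bytes_emitted=3
After char 4 ('3'=55): chars_in_quartet=1 acc=0x37 bytes_emitted=3
After char 5 ('3'=55): chars_in_quartet=2 acc=0xDF7 bytes_emitted=3
After char 6 ('F'=5): chars_in_quartet=3 acc=0x37DC5 bytes_emitted=3
After char 7 ('V'=21): chars_in_quartet=4 acc=0xDF7155 -> emit DF 71 55, reset; bytes_emitted=6
After char 8 ('M'=12): chars_in_quartet=1 acc=0xC bytes_emitted=6
After char 9 ('Q'=16): chars_in_quartet=2 acc=0x310 bytes_emitted=6
Padding '==': partial quartet acc=0x310 -> emit 31; bytes_emitted=7

Answer: 6F C4 FD DF 71 55 31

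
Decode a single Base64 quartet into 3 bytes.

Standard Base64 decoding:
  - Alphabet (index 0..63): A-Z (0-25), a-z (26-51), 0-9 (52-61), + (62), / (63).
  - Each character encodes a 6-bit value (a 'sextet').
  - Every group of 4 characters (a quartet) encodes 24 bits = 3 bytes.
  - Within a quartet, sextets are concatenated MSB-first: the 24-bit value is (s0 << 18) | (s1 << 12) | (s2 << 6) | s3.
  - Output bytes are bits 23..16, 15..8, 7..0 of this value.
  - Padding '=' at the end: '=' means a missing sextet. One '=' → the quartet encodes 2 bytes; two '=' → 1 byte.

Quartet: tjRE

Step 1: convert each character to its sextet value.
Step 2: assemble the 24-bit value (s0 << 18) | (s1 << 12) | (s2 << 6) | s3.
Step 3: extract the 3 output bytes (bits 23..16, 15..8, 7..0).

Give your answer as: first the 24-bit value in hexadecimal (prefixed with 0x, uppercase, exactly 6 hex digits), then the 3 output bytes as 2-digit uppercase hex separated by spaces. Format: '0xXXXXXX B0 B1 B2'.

Sextets: t=45, j=35, R=17, E=4
24-bit: (45<<18) | (35<<12) | (17<<6) | 4
      = 0xB40000 | 0x023000 | 0x000440 | 0x000004
      = 0xB63444
Bytes: (v>>16)&0xFF=B6, (v>>8)&0xFF=34, v&0xFF=44

Answer: 0xB63444 B6 34 44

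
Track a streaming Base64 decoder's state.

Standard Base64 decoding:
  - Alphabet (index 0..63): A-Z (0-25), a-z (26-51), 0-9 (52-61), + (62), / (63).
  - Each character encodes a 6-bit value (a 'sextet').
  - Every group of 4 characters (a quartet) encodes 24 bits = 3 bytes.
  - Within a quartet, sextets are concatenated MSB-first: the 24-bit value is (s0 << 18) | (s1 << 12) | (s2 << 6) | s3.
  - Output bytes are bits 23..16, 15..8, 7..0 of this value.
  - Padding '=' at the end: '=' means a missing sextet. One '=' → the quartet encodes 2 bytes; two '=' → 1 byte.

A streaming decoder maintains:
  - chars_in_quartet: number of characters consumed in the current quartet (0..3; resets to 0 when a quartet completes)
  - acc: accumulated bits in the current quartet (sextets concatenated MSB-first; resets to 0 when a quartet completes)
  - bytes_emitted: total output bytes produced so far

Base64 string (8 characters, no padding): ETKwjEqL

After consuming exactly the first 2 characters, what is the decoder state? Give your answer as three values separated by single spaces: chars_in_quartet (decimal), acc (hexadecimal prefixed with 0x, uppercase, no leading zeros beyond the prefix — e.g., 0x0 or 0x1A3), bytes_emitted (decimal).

After char 0 ('E'=4): chars_in_quartet=1 acc=0x4 bytes_emitted=0
After char 1 ('T'=19): chars_in_quartet=2 acc=0x113 bytes_emitted=0

Answer: 2 0x113 0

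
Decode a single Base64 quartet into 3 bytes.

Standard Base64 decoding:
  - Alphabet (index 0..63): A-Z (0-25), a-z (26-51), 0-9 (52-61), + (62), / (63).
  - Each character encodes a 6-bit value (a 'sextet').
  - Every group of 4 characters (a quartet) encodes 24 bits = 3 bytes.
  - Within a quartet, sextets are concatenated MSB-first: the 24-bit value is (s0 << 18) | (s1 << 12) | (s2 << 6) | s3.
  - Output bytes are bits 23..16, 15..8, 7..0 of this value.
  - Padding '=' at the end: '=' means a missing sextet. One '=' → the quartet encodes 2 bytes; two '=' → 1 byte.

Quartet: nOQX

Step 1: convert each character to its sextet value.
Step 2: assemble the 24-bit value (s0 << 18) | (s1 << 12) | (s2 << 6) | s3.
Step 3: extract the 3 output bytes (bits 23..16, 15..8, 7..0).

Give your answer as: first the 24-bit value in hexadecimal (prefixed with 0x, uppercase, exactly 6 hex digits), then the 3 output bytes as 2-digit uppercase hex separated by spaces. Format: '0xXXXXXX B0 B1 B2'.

Answer: 0x9CE417 9C E4 17

Derivation:
Sextets: n=39, O=14, Q=16, X=23
24-bit: (39<<18) | (14<<12) | (16<<6) | 23
      = 0x9C0000 | 0x00E000 | 0x000400 | 0x000017
      = 0x9CE417
Bytes: (v>>16)&0xFF=9C, (v>>8)&0xFF=E4, v&0xFF=17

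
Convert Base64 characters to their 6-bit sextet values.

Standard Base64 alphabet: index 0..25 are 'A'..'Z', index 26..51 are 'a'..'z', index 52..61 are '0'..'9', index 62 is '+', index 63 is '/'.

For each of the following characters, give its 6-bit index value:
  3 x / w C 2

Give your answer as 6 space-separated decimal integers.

'3': 0..9 range, 52 + ord('3') − ord('0') = 55
'x': a..z range, 26 + ord('x') − ord('a') = 49
'/': index 63
'w': a..z range, 26 + ord('w') − ord('a') = 48
'C': A..Z range, ord('C') − ord('A') = 2
'2': 0..9 range, 52 + ord('2') − ord('0') = 54

Answer: 55 49 63 48 2 54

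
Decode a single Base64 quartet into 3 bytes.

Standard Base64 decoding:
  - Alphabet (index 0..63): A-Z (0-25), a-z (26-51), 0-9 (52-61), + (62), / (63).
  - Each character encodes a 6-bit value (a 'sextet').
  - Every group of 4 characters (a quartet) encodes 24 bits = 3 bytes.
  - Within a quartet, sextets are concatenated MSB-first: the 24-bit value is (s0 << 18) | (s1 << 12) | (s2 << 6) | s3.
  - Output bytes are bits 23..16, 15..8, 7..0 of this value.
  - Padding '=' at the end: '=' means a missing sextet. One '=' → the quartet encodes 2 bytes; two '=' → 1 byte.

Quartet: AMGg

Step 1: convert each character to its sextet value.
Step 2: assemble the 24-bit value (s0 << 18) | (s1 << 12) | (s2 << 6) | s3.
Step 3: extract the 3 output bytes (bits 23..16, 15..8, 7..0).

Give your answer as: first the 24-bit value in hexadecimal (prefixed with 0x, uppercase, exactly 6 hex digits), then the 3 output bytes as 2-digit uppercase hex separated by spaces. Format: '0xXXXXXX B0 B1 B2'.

Sextets: A=0, M=12, G=6, g=32
24-bit: (0<<18) | (12<<12) | (6<<6) | 32
      = 0x000000 | 0x00C000 | 0x000180 | 0x000020
      = 0x00C1A0
Bytes: (v>>16)&0xFF=00, (v>>8)&0xFF=C1, v&0xFF=A0

Answer: 0x00C1A0 00 C1 A0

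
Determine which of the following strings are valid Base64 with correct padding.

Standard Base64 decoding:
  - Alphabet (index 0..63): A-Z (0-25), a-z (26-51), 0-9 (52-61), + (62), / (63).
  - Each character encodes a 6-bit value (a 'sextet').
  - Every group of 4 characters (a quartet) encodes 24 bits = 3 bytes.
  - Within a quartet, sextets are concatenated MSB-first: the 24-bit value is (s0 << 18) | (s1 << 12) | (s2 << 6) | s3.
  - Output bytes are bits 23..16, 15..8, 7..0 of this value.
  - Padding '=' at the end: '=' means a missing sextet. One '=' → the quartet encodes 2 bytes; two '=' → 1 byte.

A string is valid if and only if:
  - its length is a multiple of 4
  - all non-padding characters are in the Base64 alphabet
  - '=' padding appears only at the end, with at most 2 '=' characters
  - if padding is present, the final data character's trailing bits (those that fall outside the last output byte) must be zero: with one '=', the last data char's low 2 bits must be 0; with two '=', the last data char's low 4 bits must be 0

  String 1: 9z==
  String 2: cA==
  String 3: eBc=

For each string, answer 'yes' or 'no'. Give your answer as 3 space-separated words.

Answer: no yes yes

Derivation:
String 1: '9z==' → invalid (bad trailing bits)
String 2: 'cA==' → valid
String 3: 'eBc=' → valid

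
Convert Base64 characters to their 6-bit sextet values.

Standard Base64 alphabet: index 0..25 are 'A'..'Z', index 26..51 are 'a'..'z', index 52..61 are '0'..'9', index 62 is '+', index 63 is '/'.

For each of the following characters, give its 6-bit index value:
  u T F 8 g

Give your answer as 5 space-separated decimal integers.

Answer: 46 19 5 60 32

Derivation:
'u': a..z range, 26 + ord('u') − ord('a') = 46
'T': A..Z range, ord('T') − ord('A') = 19
'F': A..Z range, ord('F') − ord('A') = 5
'8': 0..9 range, 52 + ord('8') − ord('0') = 60
'g': a..z range, 26 + ord('g') − ord('a') = 32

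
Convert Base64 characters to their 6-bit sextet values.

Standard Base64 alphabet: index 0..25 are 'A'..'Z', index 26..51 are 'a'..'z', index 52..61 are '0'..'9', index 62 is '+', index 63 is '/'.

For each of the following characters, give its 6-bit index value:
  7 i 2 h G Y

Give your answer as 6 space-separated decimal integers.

Answer: 59 34 54 33 6 24

Derivation:
'7': 0..9 range, 52 + ord('7') − ord('0') = 59
'i': a..z range, 26 + ord('i') − ord('a') = 34
'2': 0..9 range, 52 + ord('2') − ord('0') = 54
'h': a..z range, 26 + ord('h') − ord('a') = 33
'G': A..Z range, ord('G') − ord('A') = 6
'Y': A..Z range, ord('Y') − ord('A') = 24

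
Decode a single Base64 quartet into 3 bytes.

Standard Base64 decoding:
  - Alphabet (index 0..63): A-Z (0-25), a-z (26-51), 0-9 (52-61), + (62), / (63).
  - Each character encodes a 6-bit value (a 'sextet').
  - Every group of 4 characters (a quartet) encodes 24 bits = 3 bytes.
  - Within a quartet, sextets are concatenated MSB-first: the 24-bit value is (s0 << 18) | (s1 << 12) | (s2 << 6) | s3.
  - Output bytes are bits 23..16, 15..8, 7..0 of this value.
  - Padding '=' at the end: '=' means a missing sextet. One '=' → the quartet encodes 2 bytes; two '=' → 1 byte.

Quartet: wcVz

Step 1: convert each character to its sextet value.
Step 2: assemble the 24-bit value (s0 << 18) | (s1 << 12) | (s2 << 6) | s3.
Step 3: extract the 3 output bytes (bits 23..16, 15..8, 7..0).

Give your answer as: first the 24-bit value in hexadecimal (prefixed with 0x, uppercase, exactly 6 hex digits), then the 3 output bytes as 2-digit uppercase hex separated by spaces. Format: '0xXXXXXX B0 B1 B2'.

Sextets: w=48, c=28, V=21, z=51
24-bit: (48<<18) | (28<<12) | (21<<6) | 51
      = 0xC00000 | 0x01C000 | 0x000540 | 0x000033
      = 0xC1C573
Bytes: (v>>16)&0xFF=C1, (v>>8)&0xFF=C5, v&0xFF=73

Answer: 0xC1C573 C1 C5 73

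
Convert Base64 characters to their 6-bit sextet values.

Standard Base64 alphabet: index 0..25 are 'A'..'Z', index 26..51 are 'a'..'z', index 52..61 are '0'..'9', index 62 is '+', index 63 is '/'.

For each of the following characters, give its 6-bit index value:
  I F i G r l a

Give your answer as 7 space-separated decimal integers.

Answer: 8 5 34 6 43 37 26

Derivation:
'I': A..Z range, ord('I') − ord('A') = 8
'F': A..Z range, ord('F') − ord('A') = 5
'i': a..z range, 26 + ord('i') − ord('a') = 34
'G': A..Z range, ord('G') − ord('A') = 6
'r': a..z range, 26 + ord('r') − ord('a') = 43
'l': a..z range, 26 + ord('l') − ord('a') = 37
'a': a..z range, 26 + ord('a') − ord('a') = 26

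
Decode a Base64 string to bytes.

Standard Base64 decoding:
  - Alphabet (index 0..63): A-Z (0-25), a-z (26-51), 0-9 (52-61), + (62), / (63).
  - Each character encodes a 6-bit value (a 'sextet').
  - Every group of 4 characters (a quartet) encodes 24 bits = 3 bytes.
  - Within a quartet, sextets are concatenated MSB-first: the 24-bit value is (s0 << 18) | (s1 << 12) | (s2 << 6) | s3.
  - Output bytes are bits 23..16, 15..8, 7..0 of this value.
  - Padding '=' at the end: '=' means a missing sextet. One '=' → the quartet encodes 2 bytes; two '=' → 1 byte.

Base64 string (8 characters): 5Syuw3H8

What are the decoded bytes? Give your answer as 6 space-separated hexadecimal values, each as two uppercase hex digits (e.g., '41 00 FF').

After char 0 ('5'=57): chars_in_quartet=1 acc=0x39 bytes_emitted=0
After char 1 ('S'=18): chars_in_quartet=2 acc=0xE52 bytes_emitted=0
After char 2 ('y'=50): chars_in_quartet=3 acc=0x394B2 bytes_emitted=0
After char 3 ('u'=46): chars_in_quartet=4 acc=0xE52CAE -> emit E5 2C AE, reset; bytes_emitted=3
After char 4 ('w'=48): chars_in_quartet=1 acc=0x30 bytes_emitted=3
After char 5 ('3'=55): chars_in_quartet=2 acc=0xC37 bytes_emitted=3
After char 6 ('H'=7): chars_in_quartet=3 acc=0x30DC7 bytes_emitted=3
After char 7 ('8'=60): chars_in_quartet=4 acc=0xC371FC -> emit C3 71 FC, reset; bytes_emitted=6

Answer: E5 2C AE C3 71 FC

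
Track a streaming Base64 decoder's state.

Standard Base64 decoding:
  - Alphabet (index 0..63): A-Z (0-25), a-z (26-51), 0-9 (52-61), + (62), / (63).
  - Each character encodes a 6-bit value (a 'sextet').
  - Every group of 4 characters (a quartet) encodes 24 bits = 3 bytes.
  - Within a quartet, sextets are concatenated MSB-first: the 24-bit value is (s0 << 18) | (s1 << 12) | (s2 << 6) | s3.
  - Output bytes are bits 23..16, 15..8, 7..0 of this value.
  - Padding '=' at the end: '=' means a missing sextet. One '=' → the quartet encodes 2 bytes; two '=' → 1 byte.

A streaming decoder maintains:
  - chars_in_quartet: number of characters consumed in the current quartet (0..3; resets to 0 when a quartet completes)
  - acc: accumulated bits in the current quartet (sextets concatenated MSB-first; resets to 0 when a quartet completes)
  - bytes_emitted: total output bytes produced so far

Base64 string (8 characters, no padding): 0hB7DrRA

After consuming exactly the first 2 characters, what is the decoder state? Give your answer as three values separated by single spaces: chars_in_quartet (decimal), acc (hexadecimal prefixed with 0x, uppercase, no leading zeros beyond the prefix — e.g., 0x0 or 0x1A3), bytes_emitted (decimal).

After char 0 ('0'=52): chars_in_quartet=1 acc=0x34 bytes_emitted=0
After char 1 ('h'=33): chars_in_quartet=2 acc=0xD21 bytes_emitted=0

Answer: 2 0xD21 0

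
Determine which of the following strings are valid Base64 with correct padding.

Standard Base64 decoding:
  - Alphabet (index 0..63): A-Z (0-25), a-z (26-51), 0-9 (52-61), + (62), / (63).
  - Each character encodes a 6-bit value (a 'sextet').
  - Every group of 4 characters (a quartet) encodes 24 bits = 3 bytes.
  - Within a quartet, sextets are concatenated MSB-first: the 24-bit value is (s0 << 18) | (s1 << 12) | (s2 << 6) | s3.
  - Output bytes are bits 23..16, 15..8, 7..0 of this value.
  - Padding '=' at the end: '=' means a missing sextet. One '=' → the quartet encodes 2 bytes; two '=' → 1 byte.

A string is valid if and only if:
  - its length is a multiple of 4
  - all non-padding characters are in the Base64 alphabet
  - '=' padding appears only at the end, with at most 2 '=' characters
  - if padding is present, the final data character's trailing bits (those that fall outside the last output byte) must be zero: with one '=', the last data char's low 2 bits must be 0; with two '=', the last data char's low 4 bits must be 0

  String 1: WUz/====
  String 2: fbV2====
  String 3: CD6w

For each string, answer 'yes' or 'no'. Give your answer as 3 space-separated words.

String 1: 'WUz/====' → invalid (4 pad chars (max 2))
String 2: 'fbV2====' → invalid (4 pad chars (max 2))
String 3: 'CD6w' → valid

Answer: no no yes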